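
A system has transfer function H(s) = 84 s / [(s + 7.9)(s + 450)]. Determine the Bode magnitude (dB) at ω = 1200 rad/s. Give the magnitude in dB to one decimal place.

|j1200| = 1200
|j1200 + 7.9| = √(1200² + 7.9²) = 1200
|j1200 + 450| = √(1200² + 450²) = 1282
|H(j1200)| = 84 × 1200 / (1200 × 1282) = 0.065542
20 log₁₀(0.065542) = -23.67 dB

-23.7 dB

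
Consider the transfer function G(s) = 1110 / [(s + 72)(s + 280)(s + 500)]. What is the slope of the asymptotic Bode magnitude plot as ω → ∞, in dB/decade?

-60 dB/decade

With 0 zeros and 3 poles, the high-frequency asymptotic slope is 20 × (0 − 3) = -60 dB/decade.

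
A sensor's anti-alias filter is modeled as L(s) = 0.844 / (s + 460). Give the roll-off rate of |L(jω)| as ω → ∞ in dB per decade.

With 0 zeros and 1 pole, the high-frequency asymptotic slope is 20 × (0 − 1) = -20 dB/decade.

-20 dB/decade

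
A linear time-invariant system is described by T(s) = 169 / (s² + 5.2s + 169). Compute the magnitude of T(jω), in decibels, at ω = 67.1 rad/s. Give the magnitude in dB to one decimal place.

|(j67.1)² + 5.2(j67.1) + 169| = |-4333.4 + j348.92| = 4347
|T(j67.1)| = 169 / 4347 = 0.038874
20 log₁₀(0.038874) = -28.21 dB

-28.2 dB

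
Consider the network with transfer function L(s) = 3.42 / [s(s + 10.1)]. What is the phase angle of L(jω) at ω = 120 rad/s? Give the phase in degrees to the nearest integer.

∠(j120 + 10.1) = arctan(120/10.1) = 85.19°
∠(j120) = 90.00°
∠L(j120) = − (85.19° + 90.00°) = -175.19°

-175 deg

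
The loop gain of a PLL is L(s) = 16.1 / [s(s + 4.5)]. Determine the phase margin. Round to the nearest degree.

56°

Gain crossover: |L(jω)| = 1 at ω ≈ 2.98 rad s⁻¹.
∠L(j2.98) = −90° − arctan(2.98/4.5) ≈ -123.53°
PM = 180° + (-123.53°) = 56.47°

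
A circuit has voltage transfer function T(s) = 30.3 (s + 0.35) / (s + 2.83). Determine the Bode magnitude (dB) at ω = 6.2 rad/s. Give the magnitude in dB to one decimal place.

28.8 dB

|j6.2 + 0.35| = √(6.2² + 0.35²) = 6.21
|j6.2 + 2.83| = √(6.2² + 2.83²) = 6.815
|T(j6.2)| = 30.3 × 6.21 / 6.815 = 27.608
20 log₁₀(27.608) = 28.82 dB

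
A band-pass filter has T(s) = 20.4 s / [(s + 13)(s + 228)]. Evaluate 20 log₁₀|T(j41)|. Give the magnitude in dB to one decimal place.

-21.5 dB

|j41| = 41
|j41 + 13| = √(41² + 13²) = 43.01
|j41 + 228| = √(41² + 228²) = 231.7
|T(j41)| = 20.4 × 41 / (43.01 × 231.7) = 0.083943
20 log₁₀(0.083943) = -21.52 dB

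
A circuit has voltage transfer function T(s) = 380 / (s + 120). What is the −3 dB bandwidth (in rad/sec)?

For a single-pole low-pass, the −3 dB point is at the pole: ω = 120 rad/sec.

120 rad/sec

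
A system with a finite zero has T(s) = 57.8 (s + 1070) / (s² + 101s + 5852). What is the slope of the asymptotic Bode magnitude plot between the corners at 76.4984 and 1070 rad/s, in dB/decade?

-40 dB/decade

In this band the factors already past their corner are: complex pole pair at ωₙ ≈ 76.5; net slope = -40 dB/decade.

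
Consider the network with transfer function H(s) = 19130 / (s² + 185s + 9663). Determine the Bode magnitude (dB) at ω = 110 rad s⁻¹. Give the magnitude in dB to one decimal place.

-0.6 dB

|(j110)² + 185(j110) + 9663| = |-2437 + j20350| = 2.05e+04
|H(j110)| = 19130 / 2.05e+04 = 0.93338
20 log₁₀(0.93338) = -0.60 dB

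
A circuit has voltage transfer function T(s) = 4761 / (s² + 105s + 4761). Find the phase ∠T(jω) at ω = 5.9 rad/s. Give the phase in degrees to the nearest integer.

∠[(j5.9)² + 105(j5.9) + 4761] = ∠[4726.2 + j619.5] = 7.47°
∠T(j5.9) = −7.47° = -7.47°

-7°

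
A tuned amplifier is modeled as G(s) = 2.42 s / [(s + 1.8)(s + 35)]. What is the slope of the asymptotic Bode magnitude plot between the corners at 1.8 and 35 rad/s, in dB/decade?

In this band the factors already past their corner are: 1 differentiator zero, pole at 1.8; net slope = 0 dB/decade.

0 dB/decade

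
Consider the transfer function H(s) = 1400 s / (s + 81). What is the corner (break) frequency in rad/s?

81 rad/s

The single real pole at s = −81 gives a corner at ω = 81 rad/s.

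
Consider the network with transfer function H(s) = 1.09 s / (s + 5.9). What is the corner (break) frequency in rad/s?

5.9 rad/s

The single real pole at s = −5.9 gives a corner at ω = 5.9 rad/s.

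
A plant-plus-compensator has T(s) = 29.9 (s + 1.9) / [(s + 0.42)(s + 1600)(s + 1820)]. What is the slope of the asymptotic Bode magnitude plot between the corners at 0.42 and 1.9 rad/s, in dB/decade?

In this band the factors already past their corner are: pole at 0.42; net slope = -20 dB/decade.

-20 dB/decade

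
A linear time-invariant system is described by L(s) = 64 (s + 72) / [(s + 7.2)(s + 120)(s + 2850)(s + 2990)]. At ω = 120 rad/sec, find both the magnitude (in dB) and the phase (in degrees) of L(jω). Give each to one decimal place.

|L| = -145.8 dB, ∠L = -77.2°

|j120 + 72| = √(120² + 72²) = 139.9
|j120 + 7.2| = √(120² + 7.2²) = 120.2
|j120 + 120| = √(120² + 120²) = 169.7
|j120 + 2850| = √(120² + 2850²) = 2853
|j120 + 2990| = √(120² + 2990²) = 2992
|L(j120)| = 64 × 139.9 / (120.2 × 169.7 × 2853 × 2992) = 5.1431e-08
20 log₁₀(5.1431e-08) = -145.78 dB
∠(j120 + 72) = arctan(120/72) = 59.04°
∠(j120 + 7.2) = arctan(120/7.2) = 86.57°
∠(j120 + 120) = arctan(120/120) = 45.00°
∠(j120 + 2850) = arctan(120/2850) = 2.41°
∠(j120 + 2990) = arctan(120/2990) = 2.30°
∠L(j120) = 59.04° − (86.57° + 45.00° + 2.41° + 2.30°) = -77.24°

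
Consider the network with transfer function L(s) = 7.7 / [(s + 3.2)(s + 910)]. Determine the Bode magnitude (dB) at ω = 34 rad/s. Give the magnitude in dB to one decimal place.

|j34 + 3.2| = √(34² + 3.2²) = 34.15
|j34 + 910| = √(34² + 910²) = 910.6
|L(j34)| = 7.7 / (34.15 × 910.6) = 0.0002476
20 log₁₀(0.0002476) = -72.12 dB

-72.1 dB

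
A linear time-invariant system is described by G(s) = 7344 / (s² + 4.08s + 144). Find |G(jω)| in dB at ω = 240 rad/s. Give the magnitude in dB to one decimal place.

|(j240)² + 4.08(j240) + 144| = |-57456 + j979.2| = 5.746e+04
|G(j240)| = 7344 / 5.746e+04 = 0.1278
20 log₁₀(0.1278) = -17.87 dB

-17.9 dB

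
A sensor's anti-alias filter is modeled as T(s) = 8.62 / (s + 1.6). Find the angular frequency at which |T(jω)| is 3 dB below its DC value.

For a single-pole low-pass, the −3 dB point is at the pole: ω = 1.6 rad/sec.

1.6 rad/sec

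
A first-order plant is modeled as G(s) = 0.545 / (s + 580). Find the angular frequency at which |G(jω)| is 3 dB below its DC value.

580 rad/sec

For a single-pole low-pass, the −3 dB point is at the pole: ω = 580 rad/sec.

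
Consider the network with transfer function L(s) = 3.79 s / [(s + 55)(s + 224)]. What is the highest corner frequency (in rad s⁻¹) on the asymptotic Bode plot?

Break frequencies occur at each pole and zero magnitude: 55 rad s⁻¹, 224 rad s⁻¹.
The highest is 224 rad s⁻¹.

224 rad s⁻¹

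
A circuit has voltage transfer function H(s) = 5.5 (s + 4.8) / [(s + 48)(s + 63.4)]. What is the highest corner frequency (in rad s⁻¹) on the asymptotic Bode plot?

Break frequencies occur at each pole and zero magnitude: 4.8 rad s⁻¹, 48 rad s⁻¹, 63.4 rad s⁻¹.
The highest is 63.4 rad s⁻¹.

63.4 rad s⁻¹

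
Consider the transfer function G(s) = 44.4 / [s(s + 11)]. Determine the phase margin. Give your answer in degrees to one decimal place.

Gain crossover: |G(jω)| = 1 at ω ≈ 3.81 rad/s.
∠G(j3.81) = −90° − arctan(3.81/11) ≈ -109.12°
PM = 180° + (-109.12°) = 70.88°

70.9°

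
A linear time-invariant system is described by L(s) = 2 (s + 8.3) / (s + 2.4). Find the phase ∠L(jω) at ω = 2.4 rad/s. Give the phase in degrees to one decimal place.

∠(j2.4 + 8.3) = arctan(2.4/8.3) = 16.13°
∠(j2.4 + 2.4) = arctan(2.4/2.4) = 45.00°
∠L(j2.4) = 16.13° − 45.00° = -28.87°

-28.9 deg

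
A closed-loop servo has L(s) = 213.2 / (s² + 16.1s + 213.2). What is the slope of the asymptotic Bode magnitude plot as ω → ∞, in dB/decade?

-40 dB/decade

With 0 zeros and 2 poles, the high-frequency asymptotic slope is 20 × (0 − 2) = -40 dB/decade.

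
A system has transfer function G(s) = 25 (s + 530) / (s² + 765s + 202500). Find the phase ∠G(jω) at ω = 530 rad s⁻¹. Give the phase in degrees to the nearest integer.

∠(j530 + 530) = arctan(530/530) = 45.00°
∠[(j530)² + 765(j530) + 202500] = ∠[-78400 + j4.0545e+05] = 100.94°
∠G(j530) = 45.00° − 100.94° = -55.94°

-56 deg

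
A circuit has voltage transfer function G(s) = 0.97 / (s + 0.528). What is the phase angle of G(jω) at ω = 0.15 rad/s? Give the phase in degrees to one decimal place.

∠(j0.15 + 0.528) = arctan(0.15/0.528) = 15.86°
∠G(j0.15) = −15.86° = -15.86°

-15.9 deg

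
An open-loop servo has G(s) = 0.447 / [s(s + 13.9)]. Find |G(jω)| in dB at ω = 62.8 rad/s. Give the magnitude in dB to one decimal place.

|j62.8 + 13.9| = √(62.8² + 13.9²) = 64.32
|j62.8| = 62.8
|G(j62.8)| = 0.447 / (64.32 × 62.8) = 0.00011066
20 log₁₀(0.00011066) = -79.12 dB

-79.1 dB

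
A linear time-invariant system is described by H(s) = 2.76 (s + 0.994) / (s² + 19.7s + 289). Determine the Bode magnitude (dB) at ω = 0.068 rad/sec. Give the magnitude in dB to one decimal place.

|j0.068 + 0.994| = √(0.068² + 0.994²) = 0.9963
|(j0.068)² + 19.7(j0.068) + 289| = |289 + j1.3396| = 289
|H(j0.068)| = 2.76 × 0.9963 / 289 = 0.0095151
20 log₁₀(0.0095151) = -40.43 dB

-40.4 dB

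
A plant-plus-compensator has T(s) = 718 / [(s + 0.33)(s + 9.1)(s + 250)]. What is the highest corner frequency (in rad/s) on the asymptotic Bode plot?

250 rad/s

Break frequencies occur at each pole and zero magnitude: 0.33 rad/s, 9.1 rad/s, 250 rad/s.
The highest is 250 rad/s.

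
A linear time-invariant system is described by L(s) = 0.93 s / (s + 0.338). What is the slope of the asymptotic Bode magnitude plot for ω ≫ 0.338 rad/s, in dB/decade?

With 1 zero and 1 pole, the high-frequency asymptotic slope is 20 × (1 − 1) = 0 dB/decade.

0 dB/decade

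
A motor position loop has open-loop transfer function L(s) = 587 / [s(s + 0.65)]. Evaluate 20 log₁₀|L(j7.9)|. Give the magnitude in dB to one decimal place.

19.4 dB

|j7.9 + 0.65| = √(7.9² + 0.65²) = 7.927
|j7.9| = 7.9
|L(j7.9)| = 587 / (7.927 × 7.9) = 9.3739
20 log₁₀(9.3739) = 19.44 dB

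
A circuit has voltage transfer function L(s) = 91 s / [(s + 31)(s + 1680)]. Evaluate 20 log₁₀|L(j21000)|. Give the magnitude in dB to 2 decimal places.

|j21000| = 2.1e+04
|j21000 + 31| = √(21000² + 31²) = 2.1e+04
|j21000 + 1680| = √(21000² + 1680²) = 2.107e+04
|L(j21000)| = 91 × 2.1e+04 / (2.1e+04 × 2.107e+04) = 0.0043195
20 log₁₀(0.0043195) = -47.291 dB

-47.29 dB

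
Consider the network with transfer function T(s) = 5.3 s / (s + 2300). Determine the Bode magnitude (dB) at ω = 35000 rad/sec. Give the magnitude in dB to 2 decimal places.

14.47 dB

|j35000| = 3.5e+04
|j35000 + 2300| = √(35000² + 2300²) = 3.508e+04
|T(j35000)| = 5.3 × 3.5e+04 / 3.508e+04 = 5.2886
20 log₁₀(5.2886) = 14.467 dB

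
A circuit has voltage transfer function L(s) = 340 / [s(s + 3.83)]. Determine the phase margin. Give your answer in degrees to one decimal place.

Gain crossover: |L(jω)| = 1 at ω ≈ 18.2 rad/s.
∠L(j18.2) = −90° − arctan(18.2/3.83) ≈ -168.14°
PM = 180° + (-168.14°) = 11.86°

11.9°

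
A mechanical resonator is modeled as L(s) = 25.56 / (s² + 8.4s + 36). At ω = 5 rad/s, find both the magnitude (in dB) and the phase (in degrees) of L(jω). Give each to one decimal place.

|L| = -4.6 dB, ∠L = -75.3 deg

|(j5)² + 8.4(j5) + 36| = |11 + j42| = 43.42
|L(j5)| = 25.56 / 43.42 = 0.58872
20 log₁₀(0.58872) = -4.60 dB
∠[(j5)² + 8.4(j5) + 36] = ∠[11 + j42] = 75.32°
∠L(j5) = −75.32° = -75.32°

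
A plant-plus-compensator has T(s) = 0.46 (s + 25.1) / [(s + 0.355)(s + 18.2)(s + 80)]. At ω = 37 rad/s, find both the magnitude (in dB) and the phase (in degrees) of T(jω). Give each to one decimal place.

|j37 + 25.1| = √(37² + 25.1²) = 44.71
|j37 + 0.355| = √(37² + 0.355²) = 37
|j37 + 18.2| = √(37² + 18.2²) = 41.23
|j37 + 80| = √(37² + 80²) = 88.14
|T(j37)| = 0.46 × 44.71 / (37 × 41.23 × 88.14) = 0.00015293
20 log₁₀(0.00015293) = -76.31 dB
∠(j37 + 25.1) = arctan(37/25.1) = 55.85°
∠(j37 + 0.355) = arctan(37/0.355) = 89.45°
∠(j37 + 18.2) = arctan(37/18.2) = 63.81°
∠(j37 + 80) = arctan(37/80) = 24.82°
∠T(j37) = 55.85° − (89.45° + 63.81° + 24.82°) = -122.23°

|T| = -76.3 dB, ∠T = -122.2°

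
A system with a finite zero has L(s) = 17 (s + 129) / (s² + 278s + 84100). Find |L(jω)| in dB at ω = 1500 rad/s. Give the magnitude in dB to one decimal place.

-38.7 dB

|j1500 + 129| = √(1500² + 129²) = 1506
|(j1500)² + 278(j1500) + 84100| = |-2.1659e+06 + j4.17e+05| = 2.206e+06
|L(j1500)| = 17 × 1506 / 2.206e+06 = 0.011604
20 log₁₀(0.011604) = -38.71 dB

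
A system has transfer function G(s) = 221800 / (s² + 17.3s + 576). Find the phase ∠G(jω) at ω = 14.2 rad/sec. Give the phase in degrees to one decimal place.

∠[(j14.2)² + 17.3(j14.2) + 576] = ∠[374.36 + j245.66] = 33.27°
∠G(j14.2) = −33.27° = -33.27°

-33.3°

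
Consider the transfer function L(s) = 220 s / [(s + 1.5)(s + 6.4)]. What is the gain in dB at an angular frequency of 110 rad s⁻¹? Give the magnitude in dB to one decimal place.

6.0 dB

|j110| = 110
|j110 + 1.5| = √(110² + 1.5²) = 110
|j110 + 6.4| = √(110² + 6.4²) = 110.2
|L(j110)| = 220 × 110 / (110 × 110.2) = 1.9964
20 log₁₀(1.9964) = 6.01 dB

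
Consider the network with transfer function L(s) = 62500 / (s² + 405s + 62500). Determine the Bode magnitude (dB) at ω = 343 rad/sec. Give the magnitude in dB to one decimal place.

-7.6 dB

|(j343)² + 405(j343) + 62500| = |-55149 + j1.3892e+05| = 1.495e+05
|L(j343)| = 62500 / 1.495e+05 = 0.41817
20 log₁₀(0.41817) = -7.57 dB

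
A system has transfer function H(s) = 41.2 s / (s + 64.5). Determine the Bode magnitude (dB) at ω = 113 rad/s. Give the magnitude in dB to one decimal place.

31.1 dB

|j113| = 113
|j113 + 64.5| = √(113² + 64.5²) = 130.1
|H(j113)| = 41.2 × 113 / 130.1 = 35.781
20 log₁₀(35.781) = 31.07 dB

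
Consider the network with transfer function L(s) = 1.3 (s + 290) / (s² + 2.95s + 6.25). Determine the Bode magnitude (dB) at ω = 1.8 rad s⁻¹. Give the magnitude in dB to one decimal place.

35.8 dB

|j1.8 + 290| = √(1.8² + 290²) = 290
|(j1.8)² + 2.95(j1.8) + 6.25| = |3.01 + j5.31| = 6.104
|L(j1.8)| = 1.3 × 290 / 6.104 = 61.766
20 log₁₀(61.766) = 35.82 dB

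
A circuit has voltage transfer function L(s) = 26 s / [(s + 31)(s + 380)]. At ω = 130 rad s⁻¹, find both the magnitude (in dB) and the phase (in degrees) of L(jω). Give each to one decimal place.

|L| = -24.0 dB, ∠L = -5.5 deg

|j130| = 130
|j130 + 31| = √(130² + 31²) = 133.6
|j130 + 380| = √(130² + 380²) = 401.6
|L(j130)| = 26 × 130 / (133.6 × 401.6) = 0.062972
20 log₁₀(0.062972) = -24.02 dB
∠(j130) = 90.00°
∠(j130 + 31) = arctan(130/31) = 76.59°
∠(j130 + 380) = arctan(130/380) = 18.89°
∠L(j130) = 90.00° − (76.59° + 18.89°) = -5.47°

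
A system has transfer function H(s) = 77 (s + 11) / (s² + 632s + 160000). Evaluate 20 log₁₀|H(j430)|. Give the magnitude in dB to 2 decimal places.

|j430 + 11| = √(430² + 11²) = 430.1
|(j430)² + 632(j430) + 160000| = |-24900 + j2.7176e+05| = 2.729e+05
|H(j430)| = 77 × 430.1 / 2.729e+05 = 0.12137
20 log₁₀(0.12137) = -18.318 dB

-18.32 dB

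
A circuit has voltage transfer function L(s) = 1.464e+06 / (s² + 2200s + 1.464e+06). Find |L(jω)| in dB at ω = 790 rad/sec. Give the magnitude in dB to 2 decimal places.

-2.40 dB

|(j790)² + 2200(j790) + 1.464e+06| = |8.399e+05 + j1.738e+06| = 1.93e+06
|L(j790)| = 1.464e+06 / 1.93e+06 = 0.75843
20 log₁₀(0.75843) = -2.402 dB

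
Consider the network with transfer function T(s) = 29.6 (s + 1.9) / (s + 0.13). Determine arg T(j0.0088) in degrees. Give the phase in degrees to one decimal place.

∠(j0.0088 + 1.9) = arctan(0.0088/1.9) = 0.27°
∠(j0.0088 + 0.13) = arctan(0.0088/0.13) = 3.87°
∠T(j0.0088) = 0.27° − 3.87° = -3.61°

-3.6°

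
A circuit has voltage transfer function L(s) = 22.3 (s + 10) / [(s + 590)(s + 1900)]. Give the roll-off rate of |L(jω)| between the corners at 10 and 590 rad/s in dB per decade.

20 dB/decade

In this band the factors already past their corner are: zero at 10; net slope = 20 dB/decade.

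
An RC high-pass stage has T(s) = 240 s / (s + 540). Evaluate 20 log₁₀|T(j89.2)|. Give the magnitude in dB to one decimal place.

|j89.2| = 89.2
|j89.2 + 540| = √(89.2² + 540²) = 547.3
|T(j89.2)| = 240 × 89.2 / 547.3 = 39.114
20 log₁₀(39.114) = 31.85 dB

31.8 dB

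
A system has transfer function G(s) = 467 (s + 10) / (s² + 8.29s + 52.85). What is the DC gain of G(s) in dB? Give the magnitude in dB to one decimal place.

38.9 dB

G(0) = 467 × 10 / 52.85 = 88.363
20 log₁₀(88.363) = 38.93 dB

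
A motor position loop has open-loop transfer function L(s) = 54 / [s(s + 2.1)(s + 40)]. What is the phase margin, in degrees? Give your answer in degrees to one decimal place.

Gain crossover: |L(jω)| = 1 at ω ≈ 0.617 rad/s.
∠L(j0.617) = −90° − arctan(0.617/2.1) − arctan(0.617/40) ≈ -107.25°
PM = 180° + (-107.25°) = 72.75°

72.8°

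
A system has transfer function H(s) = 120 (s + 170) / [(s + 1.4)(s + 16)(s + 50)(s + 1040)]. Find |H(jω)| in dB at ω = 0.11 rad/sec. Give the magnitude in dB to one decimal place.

|j0.11 + 170| = √(0.11² + 170²) = 170
|j0.11 + 1.4| = √(0.11² + 1.4²) = 1.404
|j0.11 + 16| = √(0.11² + 16²) = 16
|j0.11 + 50| = √(0.11² + 50²) = 50
|j0.11 + 1040| = √(0.11² + 1040²) = 1040
|H(j0.11)| = 120 × 170 / (1.404 × 16 × 50 × 1040) = 0.017459
20 log₁₀(0.017459) = -35.16 dB

-35.2 dB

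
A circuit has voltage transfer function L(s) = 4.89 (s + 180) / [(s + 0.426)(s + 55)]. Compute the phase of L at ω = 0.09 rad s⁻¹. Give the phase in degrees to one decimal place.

∠(j0.09 + 180) = arctan(0.09/180) = 0.03°
∠(j0.09 + 0.426) = arctan(0.09/0.426) = 11.93°
∠(j0.09 + 55) = arctan(0.09/55) = 0.09°
∠L(j0.09) = 0.03° − (11.93° + 0.09°) = -11.99°

-12.0°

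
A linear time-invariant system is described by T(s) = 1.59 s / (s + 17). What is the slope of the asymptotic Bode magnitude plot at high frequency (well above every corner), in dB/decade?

0 dB/decade

With 1 zero and 1 pole, the high-frequency asymptotic slope is 20 × (1 − 1) = 0 dB/decade.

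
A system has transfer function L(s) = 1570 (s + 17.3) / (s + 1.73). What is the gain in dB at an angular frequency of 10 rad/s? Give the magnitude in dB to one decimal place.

|j10 + 17.3| = √(10² + 17.3²) = 19.98
|j10 + 1.73| = √(10² + 1.73²) = 10.15
|L(j10)| = 1570 × 19.98 / 10.15 = 3091.3
20 log₁₀(3091.3) = 69.80 dB

69.8 dB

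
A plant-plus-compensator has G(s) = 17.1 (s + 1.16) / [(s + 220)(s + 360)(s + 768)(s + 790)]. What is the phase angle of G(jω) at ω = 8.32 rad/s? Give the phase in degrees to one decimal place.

77.3°

∠(j8.32 + 1.16) = arctan(8.32/1.16) = 82.06°
∠(j8.32 + 220) = arctan(8.32/220) = 2.17°
∠(j8.32 + 360) = arctan(8.32/360) = 1.32°
∠(j8.32 + 768) = arctan(8.32/768) = 0.62°
∠(j8.32 + 790) = arctan(8.32/790) = 0.60°
∠G(j8.32) = 82.06° − (2.17° + 1.32° + 0.62° + 0.60°) = 77.35°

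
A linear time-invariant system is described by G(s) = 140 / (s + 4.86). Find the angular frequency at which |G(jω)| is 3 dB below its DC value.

4.86 rad/s

For a single-pole low-pass, the −3 dB point is at the pole: ω = 4.86 rad/s.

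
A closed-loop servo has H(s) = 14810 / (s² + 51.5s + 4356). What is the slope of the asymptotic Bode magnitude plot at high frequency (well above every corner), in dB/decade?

With 0 zeros and 2 poles, the high-frequency asymptotic slope is 20 × (0 − 2) = -40 dB/decade.

-40 dB/decade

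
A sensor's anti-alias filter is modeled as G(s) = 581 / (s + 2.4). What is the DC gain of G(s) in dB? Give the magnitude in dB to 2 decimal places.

47.68 dB

G(0) = 581 / 2.4 = 242.08
20 log₁₀(242.08) = 47.679 dB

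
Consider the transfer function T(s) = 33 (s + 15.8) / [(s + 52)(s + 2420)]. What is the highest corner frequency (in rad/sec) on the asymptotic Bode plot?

Break frequencies occur at each pole and zero magnitude: 15.8 rad/sec, 52 rad/sec, 2420 rad/sec.
The highest is 2420 rad/sec.

2420 rad/sec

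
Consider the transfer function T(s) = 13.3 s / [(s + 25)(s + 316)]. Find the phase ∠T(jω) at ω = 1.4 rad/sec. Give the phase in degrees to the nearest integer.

∠(j1.4) = 90.00°
∠(j1.4 + 25) = arctan(1.4/25) = 3.21°
∠(j1.4 + 316) = arctan(1.4/316) = 0.25°
∠T(j1.4) = 90.00° − (3.21° + 0.25°) = 86.54°

87 deg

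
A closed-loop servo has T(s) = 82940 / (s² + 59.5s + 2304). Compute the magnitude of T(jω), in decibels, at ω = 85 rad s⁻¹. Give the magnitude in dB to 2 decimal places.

21.40 dB

|(j85)² + 59.5(j85) + 2304| = |-4921 + j5057.5| = 7057
|T(j85)| = 82940 / 7057 = 11.754
20 log₁₀(11.754) = 21.403 dB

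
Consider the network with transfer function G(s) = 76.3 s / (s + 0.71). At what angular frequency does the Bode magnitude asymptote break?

0.71 rad/s

The single real pole at s = −0.71 gives a corner at ω = 0.71 rad/s.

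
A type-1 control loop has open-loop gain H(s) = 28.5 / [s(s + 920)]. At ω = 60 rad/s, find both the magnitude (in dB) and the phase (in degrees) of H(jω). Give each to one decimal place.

|j60 + 920| = √(60² + 920²) = 922
|j60| = 60
|H(j60)| = 28.5 / (922 × 60) = 0.00051521
20 log₁₀(0.00051521) = -65.76 dB
∠(j60 + 920) = arctan(60/920) = 3.73°
∠(j60) = 90.00°
∠H(j60) = − (3.73° + 90.00°) = -93.73°

|H| = -65.8 dB, ∠H = -93.7°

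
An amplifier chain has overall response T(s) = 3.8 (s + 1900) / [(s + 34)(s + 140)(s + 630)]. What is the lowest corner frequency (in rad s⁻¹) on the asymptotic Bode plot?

34 rad s⁻¹

Break frequencies occur at each pole and zero magnitude: 34 rad s⁻¹, 140 rad s⁻¹, 630 rad s⁻¹, 1900 rad s⁻¹.
The lowest is 34 rad s⁻¹.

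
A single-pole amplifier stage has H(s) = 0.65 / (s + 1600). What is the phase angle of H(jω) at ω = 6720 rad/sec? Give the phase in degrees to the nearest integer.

∠(j6720 + 1600) = arctan(6720/1600) = 76.61°
∠H(j6720) = −76.61° = -76.61°

-77°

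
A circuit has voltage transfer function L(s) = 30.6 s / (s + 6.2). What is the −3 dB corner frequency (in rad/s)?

For a single-pole high-pass, the −3 dB point is at the pole: ω = 6.2 rad/s.

6.2 rad/s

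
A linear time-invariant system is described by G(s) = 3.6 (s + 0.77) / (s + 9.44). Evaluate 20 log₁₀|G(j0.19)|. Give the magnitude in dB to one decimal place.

-10.4 dB

|j0.19 + 0.77| = √(0.19² + 0.77²) = 0.7931
|j0.19 + 9.44| = √(0.19² + 9.44²) = 9.442
|G(j0.19)| = 3.6 × 0.7931 / 9.442 = 0.30239
20 log₁₀(0.30239) = -10.39 dB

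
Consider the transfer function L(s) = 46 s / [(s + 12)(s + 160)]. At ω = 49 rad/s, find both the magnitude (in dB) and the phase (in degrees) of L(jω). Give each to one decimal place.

|j49| = 49
|j49 + 12| = √(49² + 12²) = 50.45
|j49 + 160| = √(49² + 160²) = 167.3
|L(j49)| = 46 × 49 / (50.45 × 167.3) = 0.26701
20 log₁₀(0.26701) = -11.47 dB
∠(j49) = 90.00°
∠(j49 + 12) = arctan(49/12) = 76.24°
∠(j49 + 160) = arctan(49/160) = 17.03°
∠L(j49) = 90.00° − (76.24° + 17.03°) = -3.27°

|L| = -11.5 dB, ∠L = -3.3°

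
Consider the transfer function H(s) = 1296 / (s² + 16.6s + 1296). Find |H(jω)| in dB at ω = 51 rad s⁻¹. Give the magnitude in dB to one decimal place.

-1.6 dB

|(j51)² + 16.6(j51) + 1296| = |-1305 + j846.6| = 1556
|H(j51)| = 1296 / 1556 = 0.83314
20 log₁₀(0.83314) = -1.59 dB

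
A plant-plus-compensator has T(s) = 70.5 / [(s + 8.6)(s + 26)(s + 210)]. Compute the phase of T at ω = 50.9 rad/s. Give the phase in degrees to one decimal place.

-157.0°

∠(j50.9 + 8.6) = arctan(50.9/8.6) = 80.41°
∠(j50.9 + 26) = arctan(50.9/26) = 62.94°
∠(j50.9 + 210) = arctan(50.9/210) = 13.62°
∠T(j50.9) = − (80.41° + 62.94° + 13.62°) = -156.98°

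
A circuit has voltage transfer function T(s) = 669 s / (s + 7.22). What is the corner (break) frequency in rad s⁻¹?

7.22 rad s⁻¹

The single real pole at s = −7.22 gives a corner at ω = 7.22 rad s⁻¹.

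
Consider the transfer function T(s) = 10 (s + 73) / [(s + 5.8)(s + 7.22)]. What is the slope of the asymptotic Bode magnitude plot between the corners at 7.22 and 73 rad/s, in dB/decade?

-40 dB/decade

In this band the factors already past their corner are: pole at 5.8, pole at 7.22; net slope = -40 dB/decade.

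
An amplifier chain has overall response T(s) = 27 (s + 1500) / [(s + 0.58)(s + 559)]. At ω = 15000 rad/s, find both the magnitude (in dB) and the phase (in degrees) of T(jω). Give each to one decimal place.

|T| = -54.9 dB, ∠T = -93.6 deg

|j15000 + 1500| = √(15000² + 1500²) = 1.507e+04
|j15000 + 0.58| = √(15000² + 0.58²) = 1.5e+04
|j15000 + 559| = √(15000² + 559²) = 1.501e+04
|T(j15000)| = 27 × 1.507e+04 / (1.5e+04 × 1.501e+04) = 0.0018077
20 log₁₀(0.0018077) = -54.86 dB
∠(j15000 + 1500) = arctan(15000/1500) = 84.29°
∠(j15000 + 0.58) = arctan(15000/0.58) = 90.00°
∠(j15000 + 559) = arctan(15000/559) = 87.87°
∠T(j15000) = 84.29° − (90.00° + 87.87°) = -93.57°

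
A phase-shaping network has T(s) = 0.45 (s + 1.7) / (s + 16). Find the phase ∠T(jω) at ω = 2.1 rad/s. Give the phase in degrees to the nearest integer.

∠(j2.1 + 1.7) = arctan(2.1/1.7) = 51.01°
∠(j2.1 + 16) = arctan(2.1/16) = 7.48°
∠T(j2.1) = 51.01° − 7.48° = 43.53°

44 deg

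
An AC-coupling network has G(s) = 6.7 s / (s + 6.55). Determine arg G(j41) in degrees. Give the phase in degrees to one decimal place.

∠(j41) = 90.00°
∠(j41 + 6.55) = arctan(41/6.55) = 80.92°
∠G(j41) = 90.00° − 80.92° = 9.08°

9.1 deg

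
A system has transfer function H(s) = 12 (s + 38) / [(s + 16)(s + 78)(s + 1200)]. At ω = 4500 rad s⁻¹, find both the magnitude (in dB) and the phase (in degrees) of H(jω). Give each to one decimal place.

|j4500 + 38| = √(4500² + 38²) = 4500
|j4500 + 16| = √(4500² + 16²) = 4500
|j4500 + 78| = √(4500² + 78²) = 4501
|j4500 + 1200| = √(4500² + 1200²) = 4657
|H(j4500)| = 12 × 4500 / (4500 × 4501 × 4657) = 5.7251e-07
20 log₁₀(5.7251e-07) = -124.84 dB
∠(j4500 + 38) = arctan(4500/38) = 89.52°
∠(j4500 + 16) = arctan(4500/16) = 89.80°
∠(j4500 + 78) = arctan(4500/78) = 89.01°
∠(j4500 + 1200) = arctan(4500/1200) = 75.07°
∠H(j4500) = 89.52° − (89.80° + 89.01° + 75.07°) = -164.36°

|H| = -124.8 dB, ∠H = -164.4°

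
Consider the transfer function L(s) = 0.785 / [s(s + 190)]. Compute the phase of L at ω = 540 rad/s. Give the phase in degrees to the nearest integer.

-161 deg

∠(j540 + 190) = arctan(540/190) = 70.62°
∠(j540) = 90.00°
∠L(j540) = − (70.62° + 90.00°) = -160.62°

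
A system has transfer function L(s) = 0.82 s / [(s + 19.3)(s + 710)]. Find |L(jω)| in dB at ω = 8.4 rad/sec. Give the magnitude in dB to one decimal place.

|j8.4| = 8.4
|j8.4 + 19.3| = √(8.4² + 19.3²) = 21.05
|j8.4 + 710| = √(8.4² + 710²) = 710
|L(j8.4)| = 0.82 × 8.4 / (21.05 × 710) = 0.00046087
20 log₁₀(0.00046087) = -66.73 dB

-66.7 dB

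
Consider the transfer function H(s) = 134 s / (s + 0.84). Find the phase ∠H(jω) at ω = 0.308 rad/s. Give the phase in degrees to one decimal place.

∠(j0.308) = 90.00°
∠(j0.308 + 0.84) = arctan(0.308/0.84) = 20.14°
∠H(j0.308) = 90.00° − 20.14° = 69.86°

69.9°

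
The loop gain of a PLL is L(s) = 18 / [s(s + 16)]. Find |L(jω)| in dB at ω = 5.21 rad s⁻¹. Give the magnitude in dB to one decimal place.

|j5.21 + 16| = √(5.21² + 16²) = 16.83
|j5.21| = 5.21
|L(j5.21)| = 18 / (16.83 × 5.21) = 0.20532
20 log₁₀(0.20532) = -13.75 dB

-13.8 dB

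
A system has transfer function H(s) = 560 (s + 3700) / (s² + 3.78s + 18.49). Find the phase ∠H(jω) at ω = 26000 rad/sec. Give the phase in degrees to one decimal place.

-98.1°

∠(j26000 + 3700) = arctan(26000/3700) = 81.90°
∠[(j26000)² + 3.78(j26000) + 18.49] = ∠[-6.76e+08 + j98280] = 179.99°
∠H(j26000) = 81.90° − 179.99° = -98.09°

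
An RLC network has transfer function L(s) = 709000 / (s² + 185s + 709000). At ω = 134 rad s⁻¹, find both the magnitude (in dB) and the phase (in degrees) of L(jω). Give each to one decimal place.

|(j134)² + 185(j134) + 709000| = |6.9104e+05 + j24790| = 6.915e+05
|L(j134)| = 709000 / 6.915e+05 = 1.0253
20 log₁₀(1.0253) = 0.22 dB
∠[(j134)² + 185(j134) + 709000] = ∠[6.9104e+05 + j24790] = 2.05°
∠L(j134) = −2.05° = -2.05°

|L| = 0.2 dB, ∠L = -2.1°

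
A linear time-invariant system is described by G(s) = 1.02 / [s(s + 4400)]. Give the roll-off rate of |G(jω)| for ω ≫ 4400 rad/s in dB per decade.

-40 dB/decade

With 0 zeros and 2 poles, the high-frequency asymptotic slope is 20 × (0 − 2) = -40 dB/decade.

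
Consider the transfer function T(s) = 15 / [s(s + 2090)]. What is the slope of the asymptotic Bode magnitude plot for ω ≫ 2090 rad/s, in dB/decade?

With 0 zeros and 2 poles, the high-frequency asymptotic slope is 20 × (0 − 2) = -40 dB/decade.

-40 dB/decade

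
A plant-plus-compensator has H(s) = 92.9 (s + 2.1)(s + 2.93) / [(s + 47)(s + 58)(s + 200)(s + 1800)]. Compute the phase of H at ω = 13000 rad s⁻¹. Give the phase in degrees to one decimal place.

∠(j13000 + 2.1) = arctan(13000/2.1) = 89.99°
∠(j13000 + 2.93) = arctan(13000/2.93) = 89.99°
∠(j13000 + 47) = arctan(13000/47) = 89.79°
∠(j13000 + 58) = arctan(13000/58) = 89.74°
∠(j13000 + 200) = arctan(13000/200) = 89.12°
∠(j13000 + 1800) = arctan(13000/1800) = 82.12°
∠H(j13000) = 89.99° + 89.99° − (89.79° + 89.74° + 89.12° + 82.12°) = -170.79°

-170.8 deg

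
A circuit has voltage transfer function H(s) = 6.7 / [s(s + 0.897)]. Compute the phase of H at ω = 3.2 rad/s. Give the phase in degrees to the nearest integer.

-164°

∠(j3.2 + 0.897) = arctan(3.2/0.897) = 74.34°
∠(j3.2) = 90.00°
∠H(j3.2) = − (74.34° + 90.00°) = -164.34°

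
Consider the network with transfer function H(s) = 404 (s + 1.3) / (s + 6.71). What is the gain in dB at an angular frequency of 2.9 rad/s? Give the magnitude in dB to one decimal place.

|j2.9 + 1.3| = √(2.9² + 1.3²) = 3.178
|j2.9 + 6.71| = √(2.9² + 6.71²) = 7.31
|H(j2.9)| = 404 × 3.178 / 7.31 = 175.64
20 log₁₀(175.64) = 44.89 dB

44.9 dB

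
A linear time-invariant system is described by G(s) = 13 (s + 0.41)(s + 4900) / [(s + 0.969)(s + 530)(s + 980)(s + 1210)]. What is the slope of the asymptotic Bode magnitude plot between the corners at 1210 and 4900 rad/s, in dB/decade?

In this band the factors already past their corner are: zero at 0.41, pole at 0.969, pole at 530, pole at 980, pole at 1210; net slope = -60 dB/decade.

-60 dB/decade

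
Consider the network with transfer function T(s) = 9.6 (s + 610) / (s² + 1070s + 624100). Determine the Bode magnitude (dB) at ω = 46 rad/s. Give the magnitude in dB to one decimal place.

-40.5 dB

|j46 + 610| = √(46² + 610²) = 611.7
|(j46)² + 1070(j46) + 624100| = |6.2198e+05 + j49220| = 6.239e+05
|T(j46)| = 9.6 × 611.7 / 6.239e+05 = 0.0094123
20 log₁₀(0.0094123) = -40.53 dB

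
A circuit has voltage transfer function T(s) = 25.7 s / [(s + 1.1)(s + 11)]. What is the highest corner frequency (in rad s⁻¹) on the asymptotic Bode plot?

11 rad s⁻¹

Break frequencies occur at each pole and zero magnitude: 1.1 rad s⁻¹, 11 rad s⁻¹.
The highest is 11 rad s⁻¹.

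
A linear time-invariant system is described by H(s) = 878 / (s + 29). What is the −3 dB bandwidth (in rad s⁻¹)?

For a single-pole low-pass, the −3 dB point is at the pole: ω = 29 rad s⁻¹.

29 rad s⁻¹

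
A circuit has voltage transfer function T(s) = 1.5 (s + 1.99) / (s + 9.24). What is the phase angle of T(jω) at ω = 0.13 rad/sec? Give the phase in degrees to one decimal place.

2.9°

∠(j0.13 + 1.99) = arctan(0.13/1.99) = 3.74°
∠(j0.13 + 9.24) = arctan(0.13/9.24) = 0.81°
∠T(j0.13) = 3.74° − 0.81° = 2.93°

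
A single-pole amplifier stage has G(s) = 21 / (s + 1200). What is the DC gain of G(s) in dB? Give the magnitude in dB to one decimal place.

-35.1 dB

G(0) = 21 / 1200 = 0.0175
20 log₁₀(0.0175) = -35.14 dB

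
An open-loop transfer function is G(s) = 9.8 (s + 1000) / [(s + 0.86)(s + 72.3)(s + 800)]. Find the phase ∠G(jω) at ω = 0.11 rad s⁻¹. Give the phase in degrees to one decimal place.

-7.4°

∠(j0.11 + 1000) = arctan(0.11/1000) = 0.01°
∠(j0.11 + 0.86) = arctan(0.11/0.86) = 7.29°
∠(j0.11 + 72.3) = arctan(0.11/72.3) = 0.09°
∠(j0.11 + 800) = arctan(0.11/800) = 0.01°
∠G(j0.11) = 0.01° − (7.29° + 0.09° + 0.01°) = -7.38°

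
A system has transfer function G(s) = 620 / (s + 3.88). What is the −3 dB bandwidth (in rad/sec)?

3.88 rad/sec

For a single-pole low-pass, the −3 dB point is at the pole: ω = 3.88 rad/sec.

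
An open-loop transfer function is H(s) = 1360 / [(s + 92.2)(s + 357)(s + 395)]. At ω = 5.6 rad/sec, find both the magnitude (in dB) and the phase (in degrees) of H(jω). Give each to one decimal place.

|H| = -79.6 dB, ∠H = -5.2 deg

|j5.6 + 92.2| = √(5.6² + 92.2²) = 92.37
|j5.6 + 357| = √(5.6² + 357²) = 357
|j5.6 + 395| = √(5.6² + 395²) = 395
|H(j5.6)| = 1360 / (92.37 × 357 × 395) = 0.00010439
20 log₁₀(0.00010439) = -79.63 dB
∠(j5.6 + 92.2) = arctan(5.6/92.2) = 3.48°
∠(j5.6 + 357) = arctan(5.6/357) = 0.90°
∠(j5.6 + 395) = arctan(5.6/395) = 0.81°
∠H(j5.6) = − (3.48° + 0.90° + 0.81°) = -5.19°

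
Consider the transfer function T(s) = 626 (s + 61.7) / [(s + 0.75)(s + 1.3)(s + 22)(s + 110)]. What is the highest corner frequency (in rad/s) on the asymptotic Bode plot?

Break frequencies occur at each pole and zero magnitude: 0.75 rad/s, 1.3 rad/s, 22 rad/s, 61.7 rad/s, 110 rad/s.
The highest is 110 rad/s.

110 rad/s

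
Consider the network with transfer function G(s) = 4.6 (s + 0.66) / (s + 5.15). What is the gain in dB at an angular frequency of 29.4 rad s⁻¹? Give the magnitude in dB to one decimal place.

13.1 dB

|j29.4 + 0.66| = √(29.4² + 0.66²) = 29.41
|j29.4 + 5.15| = √(29.4² + 5.15²) = 29.85
|G(j29.4)| = 4.6 × 29.41 / 29.85 = 4.5322
20 log₁₀(4.5322) = 13.13 dB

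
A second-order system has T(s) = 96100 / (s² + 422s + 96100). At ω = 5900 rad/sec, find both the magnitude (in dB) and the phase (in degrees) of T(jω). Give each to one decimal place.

|T| = -51.2 dB, ∠T = -175.9 deg

|(j5900)² + 422(j5900) + 96100| = |-3.4714e+07 + j2.4898e+06| = 3.48e+07
|T(j5900)| = 96100 / 3.48e+07 = 0.0027613
20 log₁₀(0.0027613) = -51.18 dB
∠[(j5900)² + 422(j5900) + 96100] = ∠[-3.4714e+07 + j2.4898e+06] = 175.90°
∠T(j5900) = −175.90° = -175.90°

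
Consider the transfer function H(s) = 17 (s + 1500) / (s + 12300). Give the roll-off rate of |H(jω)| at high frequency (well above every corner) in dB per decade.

0 dB/decade

With 1 zero and 1 pole, the high-frequency asymptotic slope is 20 × (1 − 1) = 0 dB/decade.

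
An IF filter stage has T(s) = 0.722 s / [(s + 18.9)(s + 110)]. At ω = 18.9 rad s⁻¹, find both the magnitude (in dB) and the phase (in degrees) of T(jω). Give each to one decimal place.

|T| = -46.8 dB, ∠T = 35.3°

|j18.9| = 18.9
|j18.9 + 18.9| = √(18.9² + 18.9²) = 26.73
|j18.9 + 110| = √(18.9² + 110²) = 111.6
|T(j18.9)| = 0.722 × 18.9 / (26.73 × 111.6) = 0.0045742
20 log₁₀(0.0045742) = -46.79 dB
∠(j18.9) = 90.00°
∠(j18.9 + 18.9) = arctan(18.9/18.9) = 45.00°
∠(j18.9 + 110) = arctan(18.9/110) = 9.75°
∠T(j18.9) = 90.00° − (45.00° + 9.75°) = 35.25°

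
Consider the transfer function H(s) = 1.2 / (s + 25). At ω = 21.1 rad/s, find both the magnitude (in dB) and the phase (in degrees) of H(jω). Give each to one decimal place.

|H| = -28.7 dB, ∠H = -40.2°

|j21.1 + 25| = √(21.1² + 25²) = 32.71
|H(j21.1)| = 1.2 / 32.71 = 0.036681
20 log₁₀(0.036681) = -28.71 dB
∠(j21.1 + 25) = arctan(21.1/25) = 40.16°
∠H(j21.1) = −40.16° = -40.16°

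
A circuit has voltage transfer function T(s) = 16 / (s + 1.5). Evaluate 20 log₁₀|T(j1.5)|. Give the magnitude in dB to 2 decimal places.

17.55 dB

|j1.5 + 1.5| = √(1.5² + 1.5²) = 2.121
|T(j1.5)| = 16 / 2.121 = 7.5425
20 log₁₀(7.5425) = 17.550 dB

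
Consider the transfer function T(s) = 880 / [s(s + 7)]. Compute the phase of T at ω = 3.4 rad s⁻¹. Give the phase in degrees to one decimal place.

-115.9 deg

∠(j3.4 + 7) = arctan(3.4/7) = 25.91°
∠(j3.4) = 90.00°
∠T(j3.4) = − (25.91° + 90.00°) = -115.91°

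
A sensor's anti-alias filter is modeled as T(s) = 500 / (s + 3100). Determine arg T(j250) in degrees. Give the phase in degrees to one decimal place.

-4.6°

∠(j250 + 3100) = arctan(250/3100) = 4.61°
∠T(j250) = −4.61° = -4.61°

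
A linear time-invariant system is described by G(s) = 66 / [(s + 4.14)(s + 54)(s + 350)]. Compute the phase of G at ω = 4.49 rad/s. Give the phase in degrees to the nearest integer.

∠(j4.49 + 4.14) = arctan(4.49/4.14) = 47.32°
∠(j4.49 + 54) = arctan(4.49/54) = 4.75°
∠(j4.49 + 350) = arctan(4.49/350) = 0.73°
∠G(j4.49) = − (47.32° + 4.75° + 0.73°) = -52.81°

-53°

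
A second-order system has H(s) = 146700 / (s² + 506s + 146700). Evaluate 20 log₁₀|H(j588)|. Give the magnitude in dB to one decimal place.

-7.7 dB

|(j588)² + 506(j588) + 146700| = |-1.9904e+05 + j2.9753e+05| = 3.58e+05
|H(j588)| = 146700 / 3.58e+05 = 0.40981
20 log₁₀(0.40981) = -7.75 dB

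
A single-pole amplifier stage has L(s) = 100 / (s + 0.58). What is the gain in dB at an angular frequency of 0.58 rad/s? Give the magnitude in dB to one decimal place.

|j0.58 + 0.58| = √(0.58² + 0.58²) = 0.8202
|L(j0.58)| = 100 / 0.8202 = 121.91
20 log₁₀(121.91) = 41.72 dB

41.7 dB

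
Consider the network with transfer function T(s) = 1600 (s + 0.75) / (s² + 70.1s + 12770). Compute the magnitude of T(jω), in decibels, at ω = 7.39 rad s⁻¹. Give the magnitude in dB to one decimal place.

-0.6 dB

|j7.39 + 0.75| = √(7.39² + 0.75²) = 7.428
|(j7.39)² + 70.1(j7.39) + 12770| = |12715 + j518.04| = 1.273e+04
|T(j7.39)| = 1600 × 7.428 / 1.273e+04 = 0.9339
20 log₁₀(0.9339) = -0.59 dB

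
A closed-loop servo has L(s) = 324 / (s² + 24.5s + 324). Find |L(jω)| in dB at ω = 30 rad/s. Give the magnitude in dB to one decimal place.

|(j30)² + 24.5(j30) + 324| = |-576 + j735| = 933.8
|L(j30)| = 324 / 933.8 = 0.34697
20 log₁₀(0.34697) = -9.19 dB

-9.2 dB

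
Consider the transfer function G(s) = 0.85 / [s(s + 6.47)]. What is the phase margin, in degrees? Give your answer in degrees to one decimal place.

Gain crossover: |G(jω)| = 1 at ω ≈ 0.131 rad/s.
∠G(j0.131) = −90° − arctan(0.131/6.47) ≈ -91.16°
PM = 180° + (-91.16°) = 88.84°

88.8 deg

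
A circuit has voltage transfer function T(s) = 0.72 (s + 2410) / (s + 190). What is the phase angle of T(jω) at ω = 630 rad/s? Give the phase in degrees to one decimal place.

∠(j630 + 2410) = arctan(630/2410) = 14.65°
∠(j630 + 190) = arctan(630/190) = 73.22°
∠T(j630) = 14.65° − 73.22° = -58.57°

-58.6°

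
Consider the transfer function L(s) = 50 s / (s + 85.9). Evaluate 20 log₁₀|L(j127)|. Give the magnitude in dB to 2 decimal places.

|j127| = 127
|j127 + 85.9| = √(127² + 85.9²) = 153.3
|L(j127)| = 50 × 127 / 153.3 = 41.416
20 log₁₀(41.416) = 32.343 dB

32.34 dB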